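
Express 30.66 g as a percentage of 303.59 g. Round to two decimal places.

10.10%

30.66 g ÷ 303.59 g ≈ 10.10%.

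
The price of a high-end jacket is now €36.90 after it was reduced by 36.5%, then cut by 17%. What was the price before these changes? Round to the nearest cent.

€70.01

Undoing the 17% decrease: €36.90 ÷ 0.83 ≈ €44.457831.
Undoing the 36.5% decrease: €44.457831 ÷ 0.635 ≈ €70.01.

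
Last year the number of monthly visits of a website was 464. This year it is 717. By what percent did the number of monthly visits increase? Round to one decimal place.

Change: 717 − 464 = 253.
Relative to the original: 253 ÷ 464 ≈ 54.5%.
So the number of monthly visits increased by 54.5%.

54.5%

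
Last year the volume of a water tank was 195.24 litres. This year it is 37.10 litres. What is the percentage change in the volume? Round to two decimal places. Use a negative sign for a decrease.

Change: 37.10 − 195.24 = -158.14.
Relative to the original: -158.14 ÷ 195.24 ≈ -81.00%.

-81.00%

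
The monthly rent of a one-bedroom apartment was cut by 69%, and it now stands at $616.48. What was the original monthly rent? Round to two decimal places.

$1,988.65

The overall multiplier applied was 0.31.
So the original monthly rent was $616.48 ÷ 0.31 ≈ $1,988.65.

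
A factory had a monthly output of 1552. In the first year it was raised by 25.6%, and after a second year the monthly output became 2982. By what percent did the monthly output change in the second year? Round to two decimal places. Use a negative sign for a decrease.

52.98%

After the first year: 1552 × 1.256 = 1949.312.
Second-year multiplier: 2982 ÷ 1949.312 ≈ 1.529771.
That is a change of 52.98%.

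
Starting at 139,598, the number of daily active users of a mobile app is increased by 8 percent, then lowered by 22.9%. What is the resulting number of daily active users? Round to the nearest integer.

116,240

After the 8% increase: 139,598 × 1.08 = 150765.84.
22.9% decrease: 150765.84 × 0.771 = 116240.46264 ≈ 116,240.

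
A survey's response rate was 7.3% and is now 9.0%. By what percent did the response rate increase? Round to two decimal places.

The change is 9.0 − 7.3 = 1.7 percentage points.
Relative to the original 7.3%, that is 1.7 ÷ 7.3 ≈ 23.29%.
So the response rate rose by 23.29%.

23.29%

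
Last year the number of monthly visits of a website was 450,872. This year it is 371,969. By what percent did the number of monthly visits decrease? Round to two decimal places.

Change: 371,969 − 450,872 = -78,903.
Relative to the original: -78,903 ÷ 450,872 ≈ -17.50%.
So the number of monthly visits decreased by 17.50%.

17.50%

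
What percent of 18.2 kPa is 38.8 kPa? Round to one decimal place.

38.8 kPa ÷ 18.2 kPa ≈ 213.2%.

213.2%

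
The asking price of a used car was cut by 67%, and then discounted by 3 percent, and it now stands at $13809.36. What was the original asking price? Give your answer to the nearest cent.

$43140.77

Undoing the 3% decrease: $13809.36 ÷ 0.97 ≈ $14236.453608.
Undoing the 67% decrease: $14236.453608 ÷ 0.33 ≈ $43140.77.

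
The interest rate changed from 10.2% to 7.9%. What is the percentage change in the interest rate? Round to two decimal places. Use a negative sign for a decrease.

The change is 7.9 − 10.2 = -2.3 percentage points.
Relative to the original 10.2%, that is -2.3 ÷ 10.2 ≈ -22.55%.

-22.55%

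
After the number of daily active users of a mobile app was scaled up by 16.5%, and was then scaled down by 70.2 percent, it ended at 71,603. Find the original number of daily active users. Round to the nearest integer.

206,248

Undoing the 70.2% decrease: 71,603 ÷ 0.298 ≈ 240278.52349.
Undoing the 16.5% increase: 240278.52349 ÷ 1.165 ≈ 206,248.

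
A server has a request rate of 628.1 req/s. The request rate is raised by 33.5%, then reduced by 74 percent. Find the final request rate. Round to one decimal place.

Each change multiplies by a factor: 1.335 × 0.26 = 0.3471.
628.1 × 0.3471 = 218.01351 ≈ 218.0.

218.0 req/s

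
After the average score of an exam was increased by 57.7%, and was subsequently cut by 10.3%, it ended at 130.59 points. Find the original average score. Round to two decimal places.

92.32 points

Undoing the 10.3% decrease: 130.59 ÷ 0.897 ≈ 145.585284.
Undoing the 57.7% increase: 145.585284 ÷ 1.577 ≈ 92.32 points.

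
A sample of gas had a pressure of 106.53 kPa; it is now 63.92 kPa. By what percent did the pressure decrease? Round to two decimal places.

Change: 63.92 − 106.53 = -42.61.
Relative to the original: -42.61 ÷ 106.53 ≈ -40.00%.
So the pressure decreased by 40.00%.

40.00%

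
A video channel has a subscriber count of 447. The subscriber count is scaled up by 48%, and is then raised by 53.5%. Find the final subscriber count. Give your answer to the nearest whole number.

Apply the 48% increase: 447 × 1.48 = 661.56.
Apply the 53.5% increase: 661.56 × 1.535 = 1015.4946 ≈ 1015.

1015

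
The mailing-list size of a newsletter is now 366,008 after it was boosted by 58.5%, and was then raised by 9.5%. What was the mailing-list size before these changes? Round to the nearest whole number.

210,886

Undoing the 9.5% increase: 366,008 ÷ 1.095 ≈ 334253.881279.
Undoing the 58.5% increase: 334253.881279 ÷ 1.585 ≈ 210,886.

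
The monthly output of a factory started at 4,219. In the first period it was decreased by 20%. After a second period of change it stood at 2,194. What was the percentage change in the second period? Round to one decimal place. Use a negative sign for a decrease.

-35.0%

After the first period: 4,219 × 0.8 = 3375.2.
Second-period multiplier: 2,194 ÷ 3375.2 ≈ 0.65004.
That is a change of -35.0%.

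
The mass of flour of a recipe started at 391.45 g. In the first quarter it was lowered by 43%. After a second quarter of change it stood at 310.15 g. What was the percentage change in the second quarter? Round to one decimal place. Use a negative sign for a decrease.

After the first quarter: 391.45 × 0.57 = 223.1265.
Second-quarter multiplier: 310.15 ÷ 223.1265 ≈ 1.39002.
That is a change of 39.0%.

39.0%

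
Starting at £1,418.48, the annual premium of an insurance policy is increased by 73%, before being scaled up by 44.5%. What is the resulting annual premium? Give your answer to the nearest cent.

£3,545.99

After the 73% increase: £1,418.48 × 1.73 = £2453.9704.
44.5% increase: £2453.9704 × 1.445 = £3545.987228 ≈ £3,545.99.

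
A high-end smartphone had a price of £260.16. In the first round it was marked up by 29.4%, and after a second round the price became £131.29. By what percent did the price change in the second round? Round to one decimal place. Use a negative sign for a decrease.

-61.0%

After the first round: £260.16 × 1.294 = £336.64704.
Second-round multiplier: £131.29 ÷ £336.64704 ≈ 0.38999.
That is a change of -61.0%.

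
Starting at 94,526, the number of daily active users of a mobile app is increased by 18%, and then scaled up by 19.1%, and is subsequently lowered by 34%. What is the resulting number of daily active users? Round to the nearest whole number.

87,678

Each change multiplies by a factor: 1.18 × 1.191 × 0.66 = 0.9275508.
94,526 × 0.9275508 = 87677.6669208 ≈ 87,678.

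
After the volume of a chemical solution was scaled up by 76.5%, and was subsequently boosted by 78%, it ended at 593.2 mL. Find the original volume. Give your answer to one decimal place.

188.8 mL

The overall multiplier applied was 1.765 × 1.78 = 3.1417.
So the original volume was 593.2 ÷ 3.1417 ≈ 188.8 mL.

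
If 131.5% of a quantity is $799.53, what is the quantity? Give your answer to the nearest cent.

$799.53 ÷ 1.315 ≈ $608.01.

$608.01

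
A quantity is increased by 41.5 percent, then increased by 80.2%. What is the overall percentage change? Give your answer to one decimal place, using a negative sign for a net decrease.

155.0%

The combined multiplier is 1.415 × 1.802 = 2.54983.
That corresponds to an increase of 155.0%.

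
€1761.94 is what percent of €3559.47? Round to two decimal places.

49.50%

€1761.94 ÷ €3559.47 ≈ 49.50%.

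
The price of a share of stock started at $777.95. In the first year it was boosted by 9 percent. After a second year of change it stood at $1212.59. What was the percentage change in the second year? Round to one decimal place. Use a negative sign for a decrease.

After the first year: $777.95 × 1.09 = $847.9655.
Second-year multiplier: $1212.59 ÷ $847.9655 ≈ 1.43.
That is a change of 43.0%.

43.0%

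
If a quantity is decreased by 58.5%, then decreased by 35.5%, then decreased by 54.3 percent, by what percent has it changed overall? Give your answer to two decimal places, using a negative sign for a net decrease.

A 58.5% decrease multiplies by 0.415.
Then a 35.5% decrease: 0.415 × 0.645 = 0.267675.
Then a 54.3% decrease: 0.267675 × 0.457 = 0.122327475.
Overall factor 0.122327475, i.e. -87.77%.

-87.77%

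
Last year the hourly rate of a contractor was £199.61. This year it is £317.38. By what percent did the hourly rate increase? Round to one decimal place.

59.0%

Change: £317.38 − £199.61 = £117.77.
Relative to the original: £117.77 ÷ £199.61 ≈ 59.0%.
So the hourly rate increased by 59.0%.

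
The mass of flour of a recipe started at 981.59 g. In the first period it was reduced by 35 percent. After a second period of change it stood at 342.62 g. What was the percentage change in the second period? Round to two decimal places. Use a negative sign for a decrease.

After the first period: 981.59 × 0.65 = 638.0335.
Second-period multiplier: 342.62 ÷ 638.0335 ≈ 0.536994.
That is a change of -46.30%.

-46.30%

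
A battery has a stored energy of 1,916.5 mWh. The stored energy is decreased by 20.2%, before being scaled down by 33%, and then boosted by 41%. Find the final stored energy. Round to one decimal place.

1,444.8 mWh

Each change multiplies by a factor: 0.798 × 0.67 × 1.41 = 0.7538706.
1,916.5 × 0.7538706 = 1444.7930049 ≈ 1,444.8.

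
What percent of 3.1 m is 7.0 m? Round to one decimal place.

225.8%

7.0 m ÷ 3.1 m ≈ 225.8%.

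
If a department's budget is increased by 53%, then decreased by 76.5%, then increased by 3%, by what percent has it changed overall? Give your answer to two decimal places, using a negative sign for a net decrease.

A 53% increase multiplies by 1.53.
Then a 76.5% decrease: 1.53 × 0.235 = 0.35955.
Then a 3% increase: 0.35955 × 1.03 = 0.3703365.
Overall factor 0.3703365, i.e. -62.97%.

-62.97%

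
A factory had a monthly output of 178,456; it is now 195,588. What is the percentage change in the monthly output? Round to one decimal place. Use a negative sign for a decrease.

Change: 195,588 − 178,456 = 17,132.
Relative to the original: 17,132 ÷ 178,456 ≈ 9.6%.

9.6%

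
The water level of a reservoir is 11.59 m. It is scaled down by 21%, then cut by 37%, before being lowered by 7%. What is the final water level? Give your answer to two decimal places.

5.36 m

Apply the 21% decrease: 11.59 × 0.79 = 9.1561.
After the 37% decrease: 9.1561 × 0.63 = 5.768343.
7% decrease: 5.768343 × 0.93 = 5.36455899 ≈ 5.36.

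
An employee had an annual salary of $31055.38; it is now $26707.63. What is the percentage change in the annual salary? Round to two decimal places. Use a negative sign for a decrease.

Change: $26707.63 − $31055.38 = -$4347.75.
Relative to the original: -$4347.75 ÷ $31055.38 ≈ -14.00%.

-14.00%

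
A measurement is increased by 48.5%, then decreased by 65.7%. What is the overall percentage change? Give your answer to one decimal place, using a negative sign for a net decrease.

-49.1%

The combined multiplier is 1.485 × 0.343 = 0.509355.
That corresponds to a decrease of 49.1%.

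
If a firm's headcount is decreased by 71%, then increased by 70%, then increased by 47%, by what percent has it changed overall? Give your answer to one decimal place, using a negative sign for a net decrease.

A 71% decrease multiplies by 0.29.
Then a 70% increase: 0.29 × 1.7 = 0.493.
Then a 47% increase: 0.493 × 1.47 = 0.72471.
Overall factor 0.72471, i.e. -27.5%.

-27.5%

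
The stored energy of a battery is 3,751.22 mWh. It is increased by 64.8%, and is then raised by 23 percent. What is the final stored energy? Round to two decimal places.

After the 64.8% increase: 3,751.22 × 1.648 = 6182.01056.
After the 23% increase: 6182.01056 × 1.23 = 7603.8729888 ≈ 7,603.87.

7,603.87 mWh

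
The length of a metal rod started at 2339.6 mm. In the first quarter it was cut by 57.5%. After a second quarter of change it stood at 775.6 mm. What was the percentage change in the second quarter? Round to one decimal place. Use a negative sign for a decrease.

-22.0%

After the first quarter: 2339.6 × 0.425 = 994.33.
Second-quarter multiplier: 775.6 ÷ 994.33 ≈ 0.78002.
That is a change of -22.0%.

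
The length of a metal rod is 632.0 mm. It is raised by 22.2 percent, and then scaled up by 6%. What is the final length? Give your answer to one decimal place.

Each change multiplies by a factor: 1.222 × 1.06 = 1.29532.
632.0 × 1.29532 = 818.64224 ≈ 818.6.

818.6 mm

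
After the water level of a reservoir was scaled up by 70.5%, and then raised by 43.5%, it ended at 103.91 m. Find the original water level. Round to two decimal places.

The overall multiplier applied was 1.705 × 1.435 = 2.446675.
So the original water level was 103.91 ÷ 2.446675 ≈ 42.47 m.

42.47 m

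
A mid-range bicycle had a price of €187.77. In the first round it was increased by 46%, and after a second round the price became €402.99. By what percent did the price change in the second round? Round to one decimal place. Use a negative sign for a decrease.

47.0%

After the first round: €187.77 × 1.46 = €274.1442.
Second-round multiplier: €402.99 ÷ €274.1442 ≈ 1.46999.
That is a change of 47.0%.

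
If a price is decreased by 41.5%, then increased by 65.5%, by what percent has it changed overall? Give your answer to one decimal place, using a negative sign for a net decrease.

-3.2%

A 41.5% decrease multiplies by 0.585.
Then a 65.5% increase: 0.585 × 1.655 = 0.968175.
Overall factor 0.968175, i.e. -3.2%.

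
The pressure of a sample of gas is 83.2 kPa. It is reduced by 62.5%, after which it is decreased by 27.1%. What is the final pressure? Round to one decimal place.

Each change multiplies by a factor: 0.375 × 0.729 = 0.273375.
83.2 × 0.273375 = 22.7448 ≈ 22.7.

22.7 kPa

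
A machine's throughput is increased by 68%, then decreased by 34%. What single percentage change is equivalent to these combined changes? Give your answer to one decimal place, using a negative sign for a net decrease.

A 68% increase multiplies by 1.68.
Then a 34% decrease: 1.68 × 0.66 = 1.1088.
Overall factor 1.1088, i.e. 10.9%.

10.9%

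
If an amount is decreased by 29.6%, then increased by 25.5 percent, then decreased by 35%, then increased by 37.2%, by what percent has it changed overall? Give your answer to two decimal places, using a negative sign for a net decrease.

The combined multiplier is 0.704 × 1.255 × 0.65 × 1.372 = 0.787923136.
That corresponds to a decrease of 21.21%.

-21.21%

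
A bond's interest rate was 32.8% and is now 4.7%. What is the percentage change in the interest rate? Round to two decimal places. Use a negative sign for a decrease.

-85.67%

The change is 4.7 − 32.8 = -28.1 percentage points.
Relative to the original 32.8%, that is -28.1 ÷ 32.8 ≈ -85.67%.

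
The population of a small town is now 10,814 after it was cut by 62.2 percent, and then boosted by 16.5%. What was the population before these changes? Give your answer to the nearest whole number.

24,557

The overall multiplier applied was 0.378 × 1.165 = 0.44037.
So the original population was 10,814 ÷ 0.44037 ≈ 24,557.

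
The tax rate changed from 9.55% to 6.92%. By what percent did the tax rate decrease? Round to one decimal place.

27.5%

The change is 6.92 − 9.55 = -2.63 percentage points.
Relative to the original 9.55%, that is -2.63 ÷ 9.55 ≈ -27.5%.
So the tax rate fell by 27.5%.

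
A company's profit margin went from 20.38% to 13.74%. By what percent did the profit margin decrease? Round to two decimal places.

The change is 13.74 − 20.38 = -6.64 percentage points.
Relative to the original 20.38%, that is -6.64 ÷ 20.38 ≈ -32.58%.
So the profit margin fell by 32.58%.

32.58%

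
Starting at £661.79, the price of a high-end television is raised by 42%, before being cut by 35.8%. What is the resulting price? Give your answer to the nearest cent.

Each change multiplies by a factor: 1.42 × 0.642 = 0.91164.
£661.79 × 0.91164 = £603.3142356 ≈ £603.31.

£603.31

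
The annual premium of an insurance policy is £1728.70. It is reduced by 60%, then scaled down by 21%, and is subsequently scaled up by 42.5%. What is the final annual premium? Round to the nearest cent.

Each change multiplies by a factor: 0.4 × 0.79 × 1.425 = 0.4503.
£1728.70 × 0.4503 = £778.43361 ≈ £778.43.

£778.43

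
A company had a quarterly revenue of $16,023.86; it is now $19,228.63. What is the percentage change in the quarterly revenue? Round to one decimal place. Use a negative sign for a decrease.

20.0%

Change: $19,228.63 − $16,023.86 = $3,204.77.
Relative to the original: $3,204.77 ÷ $16,023.86 ≈ 20.0%.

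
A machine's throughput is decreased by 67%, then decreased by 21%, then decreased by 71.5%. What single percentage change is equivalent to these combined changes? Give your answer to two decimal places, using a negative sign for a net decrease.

-92.57%

A 67% decrease multiplies by 0.33.
Then a 21% decrease: 0.33 × 0.79 = 0.2607.
Then a 71.5% decrease: 0.2607 × 0.285 = 0.0742995.
Overall factor 0.0742995, i.e. -92.57%.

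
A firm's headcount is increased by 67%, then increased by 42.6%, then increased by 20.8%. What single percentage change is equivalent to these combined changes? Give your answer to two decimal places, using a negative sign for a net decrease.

The combined multiplier is 1.67 × 1.426 × 1.208 = 2.87675536.
That corresponds to an increase of 187.68%.

187.68%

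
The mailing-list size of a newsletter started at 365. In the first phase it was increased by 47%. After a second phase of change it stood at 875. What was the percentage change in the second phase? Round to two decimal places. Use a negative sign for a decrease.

After the first phase: 365 × 1.47 = 536.55.
Second-phase multiplier: 875 ÷ 536.55 ≈ 1.630789.
That is a change of 63.08%.

63.08%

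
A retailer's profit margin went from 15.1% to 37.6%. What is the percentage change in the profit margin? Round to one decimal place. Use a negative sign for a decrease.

The change is 37.6 − 15.1 = 22.5 percentage points.
Relative to the original 15.1%, that is 22.5 ÷ 15.1 ≈ 149.0%.

149.0%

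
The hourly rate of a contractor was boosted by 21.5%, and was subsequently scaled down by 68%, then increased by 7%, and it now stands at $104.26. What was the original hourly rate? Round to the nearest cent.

Undoing the 7% increase: $104.26 ÷ 1.07 ≈ $97.439252.
Undoing the 68% decrease: $97.439252 ÷ 0.32 ≈ $304.497663.
Undoing the 21.5% increase: $304.497663 ÷ 1.215 ≈ $250.62.

$250.62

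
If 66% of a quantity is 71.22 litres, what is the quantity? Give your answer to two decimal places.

107.91 litres

71.22 litres ÷ 0.66 ≈ 107.91 litres.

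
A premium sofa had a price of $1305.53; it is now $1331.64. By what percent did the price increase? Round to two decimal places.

Change: $1331.64 − $1305.53 = $26.11.
Relative to the original: $26.11 ÷ $1305.53 ≈ 2.00%.
So the price increased by 2.00%.

2.00%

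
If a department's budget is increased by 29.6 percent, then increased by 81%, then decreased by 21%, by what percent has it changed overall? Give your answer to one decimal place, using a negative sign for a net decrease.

85.3%

A 29.6% increase multiplies by 1.296.
Then an 81% increase: 1.296 × 1.81 = 2.34576.
Then a 21% decrease: 2.34576 × 0.79 = 1.8531504.
Overall factor 1.8531504, i.e. 85.3%.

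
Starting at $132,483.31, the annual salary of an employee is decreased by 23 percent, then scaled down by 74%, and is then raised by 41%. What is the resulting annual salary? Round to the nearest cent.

$37,397.65

Each change multiplies by a factor: 0.77 × 0.26 × 1.41 = 0.282282.
$132,483.31 × 0.282282 = $37397.65371342 ≈ $37,397.65.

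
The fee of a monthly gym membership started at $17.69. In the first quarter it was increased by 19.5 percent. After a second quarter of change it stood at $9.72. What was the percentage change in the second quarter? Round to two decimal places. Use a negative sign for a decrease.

-54.02%

After the first quarter: $17.69 × 1.195 = $21.13955.
Second-quarter multiplier: $9.72 ÷ $21.13955 ≈ 0.459802.
That is a change of -54.02%.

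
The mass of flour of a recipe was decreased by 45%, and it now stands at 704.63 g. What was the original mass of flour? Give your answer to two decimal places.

The overall multiplier applied was 0.55.
So the original mass of flour was 704.63 ÷ 0.55 ≈ 1,281.15 g.

1,281.15 g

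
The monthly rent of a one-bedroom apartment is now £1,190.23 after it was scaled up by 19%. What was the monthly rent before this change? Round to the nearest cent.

The overall multiplier applied was 1.19.
So the original monthly rent was £1,190.23 ÷ 1.19 ≈ £1,000.19.

£1,000.19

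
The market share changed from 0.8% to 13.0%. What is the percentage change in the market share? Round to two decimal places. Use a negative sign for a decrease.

1525.00%

The change is 13.0 − 0.8 = 12.2 percentage points.
Relative to the original 0.8%, that is 12.2 ÷ 0.8 = 1525.00%.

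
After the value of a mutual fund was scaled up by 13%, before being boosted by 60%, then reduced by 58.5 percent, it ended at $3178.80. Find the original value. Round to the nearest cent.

$4236.59

Undoing the 58.5% decrease: $3178.80 ÷ 0.415 ≈ $7659.759036.
Undoing the 60% increase: $7659.759036 ÷ 1.6 ≈ $4787.349398.
Undoing the 13% increase: $4787.349398 ÷ 1.13 ≈ $4236.59.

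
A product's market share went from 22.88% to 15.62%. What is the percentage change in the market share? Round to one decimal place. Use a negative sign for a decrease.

The change is 15.62 − 22.88 = -7.26 percentage points.
Relative to the original 22.88%, that is -7.26 ÷ 22.88 ≈ -31.7%.

-31.7%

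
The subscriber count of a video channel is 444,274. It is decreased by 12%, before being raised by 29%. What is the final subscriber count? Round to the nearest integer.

504,340

Each change multiplies by a factor: 0.88 × 1.29 = 1.1352.
444,274 × 1.1352 = 504339.8448 ≈ 504,340.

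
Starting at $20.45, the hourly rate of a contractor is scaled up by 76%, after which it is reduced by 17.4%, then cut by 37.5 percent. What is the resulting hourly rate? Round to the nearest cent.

$18.58

Each change multiplies by a factor: 1.76 × 0.826 × 0.625 = 0.9086.
$20.45 × 0.9086 = $18.58087 ≈ $18.58.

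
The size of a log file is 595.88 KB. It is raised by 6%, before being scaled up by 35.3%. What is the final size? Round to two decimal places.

854.60 KB

6% increase: 595.88 × 1.06 = 631.6328.
35.3% increase: 631.6328 × 1.353 = 854.5991784 ≈ 854.60.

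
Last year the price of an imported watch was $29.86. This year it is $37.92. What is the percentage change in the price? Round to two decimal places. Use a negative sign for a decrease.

Change: $37.92 − $29.86 = $8.06.
Relative to the original: $8.06 ÷ $29.86 ≈ 26.99%.

26.99%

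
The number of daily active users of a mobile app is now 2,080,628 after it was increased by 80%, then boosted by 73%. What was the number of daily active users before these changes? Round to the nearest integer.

668,153

Undoing the 73% increase: 2,080,628 ÷ 1.73 ≈ 1202675.144509.
Undoing the 80% increase: 1202675.144509 ÷ 1.8 ≈ 668,153.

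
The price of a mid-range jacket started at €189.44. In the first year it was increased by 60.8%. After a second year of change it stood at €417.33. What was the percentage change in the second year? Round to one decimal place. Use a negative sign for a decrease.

37.0%

After the first year: €189.44 × 1.608 = €304.61952.
Second-year multiplier: €417.33 ÷ €304.61952 ≈ 1.37.
That is a change of 37.0%.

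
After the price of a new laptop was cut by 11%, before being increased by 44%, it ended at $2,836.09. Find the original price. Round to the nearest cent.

$2,212.93

Undoing the 44% increase: $2,836.09 ÷ 1.44 ≈ $1969.506944.
Undoing the 11% decrease: $1969.506944 ÷ 0.89 ≈ $2,212.93.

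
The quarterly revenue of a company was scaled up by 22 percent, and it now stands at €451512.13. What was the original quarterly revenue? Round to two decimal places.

The overall multiplier applied was 1.22.
So the original quarterly revenue was €451512.13 ÷ 1.22 ≈ €370091.91.

€370091.91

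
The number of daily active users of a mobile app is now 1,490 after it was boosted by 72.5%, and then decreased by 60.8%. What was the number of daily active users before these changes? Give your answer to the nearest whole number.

2,203

The overall multiplier applied was 1.725 × 0.392 = 0.6762.
So the original number of daily active users was 1,490 ÷ 0.6762 ≈ 2,203.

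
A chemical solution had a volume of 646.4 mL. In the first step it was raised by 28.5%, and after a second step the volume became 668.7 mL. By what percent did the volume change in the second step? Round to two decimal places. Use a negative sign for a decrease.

-19.49%

After the first step: 646.4 × 1.285 = 830.624.
Second-step multiplier: 668.7 ÷ 830.624 ≈ 0.805057.
That is a change of -19.49%.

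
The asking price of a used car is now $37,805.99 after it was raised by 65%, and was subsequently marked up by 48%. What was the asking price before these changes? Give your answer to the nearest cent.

The overall multiplier applied was 1.65 × 1.48 = 2.442.
So the original asking price was $37,805.99 ÷ 2.442 ≈ $15,481.57.

$15,481.57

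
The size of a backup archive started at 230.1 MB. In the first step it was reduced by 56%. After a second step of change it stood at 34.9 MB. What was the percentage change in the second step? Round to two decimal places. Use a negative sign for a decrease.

-65.53%

After the first step: 230.1 × 0.44 = 101.244.
Second-step multiplier: 34.9 ÷ 101.244 ≈ 0.344712.
That is a change of -65.53%.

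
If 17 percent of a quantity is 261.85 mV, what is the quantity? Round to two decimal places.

1,540.29 mV

261.85 mV ÷ 0.17 ≈ 1,540.29 mV.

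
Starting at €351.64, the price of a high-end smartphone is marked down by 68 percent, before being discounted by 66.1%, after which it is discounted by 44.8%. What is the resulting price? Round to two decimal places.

€21.06

Each change multiplies by a factor: 0.32 × 0.339 × 0.552 = 0.05988096.
€351.64 × 0.05988096 = €21.0565407744 ≈ €21.06.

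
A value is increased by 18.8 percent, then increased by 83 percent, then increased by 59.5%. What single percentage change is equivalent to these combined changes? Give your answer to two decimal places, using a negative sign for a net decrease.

246.76%

The combined multiplier is 1.188 × 1.83 × 1.595 = 3.4675938.
That corresponds to an increase of 246.76%.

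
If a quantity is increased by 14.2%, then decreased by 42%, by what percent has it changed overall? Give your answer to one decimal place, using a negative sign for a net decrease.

The combined multiplier is 1.142 × 0.58 = 0.66236.
That corresponds to a decrease of 33.8%.

-33.8%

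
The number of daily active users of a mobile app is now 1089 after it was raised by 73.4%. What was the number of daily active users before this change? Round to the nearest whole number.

The overall multiplier applied was 1.734.
So the original number of daily active users was 1089 ÷ 1.734 ≈ 628.

628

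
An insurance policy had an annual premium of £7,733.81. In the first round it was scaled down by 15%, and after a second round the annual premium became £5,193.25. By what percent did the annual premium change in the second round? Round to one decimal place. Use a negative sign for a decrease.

After the first round: £7,733.81 × 0.85 = £6573.7385.
Second-round multiplier: £5,193.25 ÷ £6573.7385 ≈ 0.79.
That is a change of -21.0%.

-21.0%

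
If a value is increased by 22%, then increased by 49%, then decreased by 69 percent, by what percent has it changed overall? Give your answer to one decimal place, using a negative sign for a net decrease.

-43.6%

A 22% increase multiplies by 1.22.
Then a 49% increase: 1.22 × 1.49 = 1.8178.
Then a 69% decrease: 1.8178 × 0.31 = 0.563518.
Overall factor 0.563518, i.e. -43.6%.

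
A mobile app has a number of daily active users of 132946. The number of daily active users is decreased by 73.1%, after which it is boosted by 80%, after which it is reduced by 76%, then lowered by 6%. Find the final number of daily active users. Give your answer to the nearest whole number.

Apply the 73.1% decrease: 132946 × 0.269 = 35762.474.
80% increase: 35762.474 × 1.8 = 64372.4532.
Apply the 76% decrease: 64372.4532 × 0.24 = 15449.388768.
6% decrease: 15449.388768 × 0.94 = 14522.42544192 ≈ 14522.

14522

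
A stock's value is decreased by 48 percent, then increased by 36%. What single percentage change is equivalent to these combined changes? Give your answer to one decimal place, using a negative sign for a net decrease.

A 48% decrease multiplies by 0.52.
Then a 36% increase: 0.52 × 1.36 = 0.7072.
Overall factor 0.7072, i.e. -29.3%.

-29.3%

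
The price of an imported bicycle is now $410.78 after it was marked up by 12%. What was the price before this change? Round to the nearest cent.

$366.77

The overall multiplier applied was 1.12.
So the original price was $410.78 ÷ 1.12 ≈ $366.77.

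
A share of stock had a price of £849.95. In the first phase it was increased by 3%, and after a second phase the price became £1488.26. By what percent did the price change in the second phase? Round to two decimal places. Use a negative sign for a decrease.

After the first phase: £849.95 × 1.03 = £875.4485.
Second-phase multiplier: £1488.26 ÷ £875.4485 ≈ 1.699997.
That is a change of 70.00%.

70.00%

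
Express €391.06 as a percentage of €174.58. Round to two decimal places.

224.00%

€391.06 ÷ €174.58 ≈ 224.00%.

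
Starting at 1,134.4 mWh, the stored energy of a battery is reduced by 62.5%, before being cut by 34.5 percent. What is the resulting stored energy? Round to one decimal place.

278.6 mWh

After the 62.5% decrease: 1,134.4 × 0.375 = 425.4.
34.5% decrease: 425.4 × 0.655 = 278.637 ≈ 278.6.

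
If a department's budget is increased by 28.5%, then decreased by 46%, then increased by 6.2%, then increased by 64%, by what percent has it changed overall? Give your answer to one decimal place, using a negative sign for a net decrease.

A 28.5% increase multiplies by 1.285.
Then a 46% decrease: 1.285 × 0.54 = 0.6939.
Then a 6.2% increase: 0.6939 × 1.062 = 0.7369218.
Then a 64% increase: 0.7369218 × 1.64 = 1.208551752.
Overall factor 1.208551752, i.e. 20.9%.

20.9%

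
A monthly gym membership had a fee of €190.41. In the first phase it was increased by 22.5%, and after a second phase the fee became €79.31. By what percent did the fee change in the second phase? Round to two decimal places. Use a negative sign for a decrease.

-66.00%

After the first phase: €190.41 × 1.225 = €233.25225.
Second-phase multiplier: €79.31 ÷ €233.25225 ≈ 0.340018.
That is a change of -66.00%.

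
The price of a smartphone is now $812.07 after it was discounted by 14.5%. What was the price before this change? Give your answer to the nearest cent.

The overall multiplier applied was 0.855.
So the original price was $812.07 ÷ 0.855 ≈ $949.79.

$949.79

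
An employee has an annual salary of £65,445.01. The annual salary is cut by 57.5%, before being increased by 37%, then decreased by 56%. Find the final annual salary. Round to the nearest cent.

Each change multiplies by a factor: 0.425 × 1.37 × 0.44 = 0.25619.
£65,445.01 × 0.25619 = £16766.3571119 ≈ £16,766.36.

£16,766.36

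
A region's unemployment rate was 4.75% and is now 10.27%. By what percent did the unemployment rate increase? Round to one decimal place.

The change is 10.27 − 4.75 = 5.52 percentage points.
Relative to the original 4.75%, that is 5.52 ÷ 4.75 ≈ 116.2%.
So the unemployment rate rose by 116.2%.

116.2%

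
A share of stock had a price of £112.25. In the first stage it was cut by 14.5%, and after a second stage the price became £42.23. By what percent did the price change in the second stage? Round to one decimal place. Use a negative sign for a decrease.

-56.0%

After the first stage: £112.25 × 0.855 = £95.97375.
Second-stage multiplier: £42.23 ÷ £95.97375 ≈ 0.44002.
That is a change of -56.0%.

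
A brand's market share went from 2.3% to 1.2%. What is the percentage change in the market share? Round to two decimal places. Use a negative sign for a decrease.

-47.83%

The change is 1.2 − 2.3 = -1.1 percentage points.
Relative to the original 2.3%, that is -1.1 ÷ 2.3 ≈ -47.83%.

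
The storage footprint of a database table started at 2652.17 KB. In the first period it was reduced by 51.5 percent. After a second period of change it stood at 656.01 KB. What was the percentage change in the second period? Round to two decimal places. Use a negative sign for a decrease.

After the first period: 2652.17 × 0.485 = 1286.30245.
Second-period multiplier: 656.01 ÷ 1286.30245 ≈ 0.509997.
That is a change of -49.00%.

-49.00%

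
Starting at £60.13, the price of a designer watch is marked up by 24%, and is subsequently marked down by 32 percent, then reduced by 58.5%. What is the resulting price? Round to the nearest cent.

£21.04

24% increase: £60.13 × 1.24 = £74.5612.
32% decrease: £74.5612 × 0.68 = £50.701616.
58.5% decrease: £50.701616 × 0.415 = £21.04117064 ≈ £21.04.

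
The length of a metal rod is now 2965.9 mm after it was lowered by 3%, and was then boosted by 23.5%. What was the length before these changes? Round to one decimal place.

Undoing the 23.5% increase: 2965.9 ÷ 1.235 ≈ 2401.538462.
Undoing the 3% decrease: 2401.538462 ÷ 0.97 ≈ 2475.8 mm.

2475.8 mm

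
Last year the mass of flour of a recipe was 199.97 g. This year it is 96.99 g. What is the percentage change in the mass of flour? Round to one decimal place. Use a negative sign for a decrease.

-51.5%

Change: 96.99 − 199.97 = -102.98.
Relative to the original: -102.98 ÷ 199.97 ≈ -51.5%.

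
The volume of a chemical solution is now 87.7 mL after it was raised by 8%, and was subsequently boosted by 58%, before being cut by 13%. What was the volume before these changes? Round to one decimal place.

59.1 mL

The overall multiplier applied was 1.08 × 1.58 × 0.87 = 1.484568.
So the original volume was 87.7 ÷ 1.484568 ≈ 59.1 mL.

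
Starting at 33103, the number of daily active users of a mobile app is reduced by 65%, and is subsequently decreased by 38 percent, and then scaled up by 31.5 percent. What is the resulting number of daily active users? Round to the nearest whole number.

9446

Each change multiplies by a factor: 0.35 × 0.62 × 1.315 = 0.285355.
33103 × 0.285355 = 9446.106565 ≈ 9446.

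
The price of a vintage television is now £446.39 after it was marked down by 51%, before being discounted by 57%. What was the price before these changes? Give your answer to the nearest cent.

£2,118.60

Undoing the 57% decrease: £446.39 ÷ 0.43 ≈ £1038.116279.
Undoing the 51% decrease: £1038.116279 ÷ 0.49 ≈ £2,118.60.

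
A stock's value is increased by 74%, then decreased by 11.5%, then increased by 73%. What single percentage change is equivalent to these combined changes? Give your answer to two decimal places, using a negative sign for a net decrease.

166.40%

The combined multiplier is 1.74 × 0.885 × 1.73 = 2.664027.
That corresponds to an increase of 166.40%.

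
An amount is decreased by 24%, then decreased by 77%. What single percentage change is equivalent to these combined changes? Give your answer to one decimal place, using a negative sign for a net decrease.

-82.5%

The combined multiplier is 0.76 × 0.23 = 0.1748.
That corresponds to a decrease of 82.5%.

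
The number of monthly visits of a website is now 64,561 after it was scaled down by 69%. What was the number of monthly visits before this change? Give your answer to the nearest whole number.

The overall multiplier applied was 0.31.
So the original number of monthly visits was 64,561 ÷ 0.31 ≈ 208,261.

208,261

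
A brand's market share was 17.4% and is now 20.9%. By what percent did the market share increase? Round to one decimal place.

20.1%

The change is 20.9 − 17.4 = 3.5 percentage points.
Relative to the original 17.4%, that is 3.5 ÷ 17.4 ≈ 20.1%.
So the market share rose by 20.1%.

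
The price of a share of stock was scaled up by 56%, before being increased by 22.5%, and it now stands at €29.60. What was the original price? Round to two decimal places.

€15.49

Undoing the 22.5% increase: €29.60 ÷ 1.225 ≈ €24.163265.
Undoing the 56% increase: €24.163265 ÷ 1.56 ≈ €15.49.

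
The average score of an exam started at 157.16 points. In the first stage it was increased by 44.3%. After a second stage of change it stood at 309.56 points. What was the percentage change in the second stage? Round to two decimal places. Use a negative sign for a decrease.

After the first stage: 157.16 × 1.443 = 226.78188.
Second-stage multiplier: 309.56 ÷ 226.78188 ≈ 1.365012.
That is a change of 36.50%.

36.50%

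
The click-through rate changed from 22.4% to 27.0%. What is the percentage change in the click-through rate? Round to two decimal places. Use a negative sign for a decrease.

The change is 27.0 − 22.4 = 4.6 percentage points.
Relative to the original 22.4%, that is 4.6 ÷ 22.4 ≈ 20.54%.

20.54%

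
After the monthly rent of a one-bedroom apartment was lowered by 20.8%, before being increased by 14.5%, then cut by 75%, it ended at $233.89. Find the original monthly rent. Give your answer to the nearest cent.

Undoing the 75% decrease: $233.89 ÷ 0.25 = $935.56.
Undoing the 14.5% increase: $935.56 ÷ 1.145 ≈ $817.082969.
Undoing the 20.8% decrease: $817.082969 ÷ 0.792 ≈ $1031.67.

$1031.67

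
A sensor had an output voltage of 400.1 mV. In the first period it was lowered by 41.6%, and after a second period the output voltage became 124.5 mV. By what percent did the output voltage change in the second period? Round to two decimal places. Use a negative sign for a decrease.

After the first period: 400.1 × 0.584 = 233.6584.
Second-period multiplier: 124.5 ÷ 233.6584 ≈ 0.532829.
That is a change of -46.72%.

-46.72%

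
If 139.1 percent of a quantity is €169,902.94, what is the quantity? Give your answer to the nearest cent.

€122,144.46

€169,902.94 ÷ 1.391 ≈ €122,144.46.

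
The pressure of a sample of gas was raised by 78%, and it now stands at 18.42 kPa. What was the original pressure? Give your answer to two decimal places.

10.35 kPa

The overall multiplier applied was 1.78.
So the original pressure was 18.42 ÷ 1.78 ≈ 10.35 kPa.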